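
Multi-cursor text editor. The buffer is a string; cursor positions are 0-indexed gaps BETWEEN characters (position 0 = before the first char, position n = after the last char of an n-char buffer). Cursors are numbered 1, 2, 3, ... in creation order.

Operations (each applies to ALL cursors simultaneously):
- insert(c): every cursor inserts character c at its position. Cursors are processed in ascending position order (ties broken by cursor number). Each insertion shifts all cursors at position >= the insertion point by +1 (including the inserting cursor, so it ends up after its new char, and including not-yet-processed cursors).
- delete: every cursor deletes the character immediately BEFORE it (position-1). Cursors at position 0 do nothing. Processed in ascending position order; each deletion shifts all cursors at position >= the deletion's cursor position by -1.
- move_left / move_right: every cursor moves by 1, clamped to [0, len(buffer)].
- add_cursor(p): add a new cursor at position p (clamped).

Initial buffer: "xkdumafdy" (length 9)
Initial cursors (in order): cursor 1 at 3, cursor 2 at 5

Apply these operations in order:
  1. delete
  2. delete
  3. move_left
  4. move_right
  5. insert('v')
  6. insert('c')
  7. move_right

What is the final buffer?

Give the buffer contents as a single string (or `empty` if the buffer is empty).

After op 1 (delete): buffer="xkuafdy" (len 7), cursors c1@2 c2@3, authorship .......
After op 2 (delete): buffer="xafdy" (len 5), cursors c1@1 c2@1, authorship .....
After op 3 (move_left): buffer="xafdy" (len 5), cursors c1@0 c2@0, authorship .....
After op 4 (move_right): buffer="xafdy" (len 5), cursors c1@1 c2@1, authorship .....
After op 5 (insert('v')): buffer="xvvafdy" (len 7), cursors c1@3 c2@3, authorship .12....
After op 6 (insert('c')): buffer="xvvccafdy" (len 9), cursors c1@5 c2@5, authorship .1212....
After op 7 (move_right): buffer="xvvccafdy" (len 9), cursors c1@6 c2@6, authorship .1212....

Answer: xvvccafdy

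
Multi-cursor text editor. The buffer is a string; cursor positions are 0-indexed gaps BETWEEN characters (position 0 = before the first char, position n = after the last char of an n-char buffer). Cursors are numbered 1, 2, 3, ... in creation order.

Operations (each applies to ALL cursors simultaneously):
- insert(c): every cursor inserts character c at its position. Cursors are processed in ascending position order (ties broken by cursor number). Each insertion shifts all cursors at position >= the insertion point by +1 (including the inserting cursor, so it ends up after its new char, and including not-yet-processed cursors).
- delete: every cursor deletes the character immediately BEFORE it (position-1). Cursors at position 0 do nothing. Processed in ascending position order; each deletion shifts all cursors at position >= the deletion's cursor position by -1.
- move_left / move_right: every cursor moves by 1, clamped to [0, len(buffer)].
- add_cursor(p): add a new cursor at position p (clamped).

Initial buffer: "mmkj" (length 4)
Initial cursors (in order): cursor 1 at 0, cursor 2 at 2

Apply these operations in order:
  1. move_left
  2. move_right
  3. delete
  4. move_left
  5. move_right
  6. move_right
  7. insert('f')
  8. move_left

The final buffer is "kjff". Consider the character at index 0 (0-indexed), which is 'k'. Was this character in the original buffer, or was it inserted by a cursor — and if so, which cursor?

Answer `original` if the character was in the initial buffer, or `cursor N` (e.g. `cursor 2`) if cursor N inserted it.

After op 1 (move_left): buffer="mmkj" (len 4), cursors c1@0 c2@1, authorship ....
After op 2 (move_right): buffer="mmkj" (len 4), cursors c1@1 c2@2, authorship ....
After op 3 (delete): buffer="kj" (len 2), cursors c1@0 c2@0, authorship ..
After op 4 (move_left): buffer="kj" (len 2), cursors c1@0 c2@0, authorship ..
After op 5 (move_right): buffer="kj" (len 2), cursors c1@1 c2@1, authorship ..
After op 6 (move_right): buffer="kj" (len 2), cursors c1@2 c2@2, authorship ..
After op 7 (insert('f')): buffer="kjff" (len 4), cursors c1@4 c2@4, authorship ..12
After op 8 (move_left): buffer="kjff" (len 4), cursors c1@3 c2@3, authorship ..12
Authorship (.=original, N=cursor N): . . 1 2
Index 0: author = original

Answer: original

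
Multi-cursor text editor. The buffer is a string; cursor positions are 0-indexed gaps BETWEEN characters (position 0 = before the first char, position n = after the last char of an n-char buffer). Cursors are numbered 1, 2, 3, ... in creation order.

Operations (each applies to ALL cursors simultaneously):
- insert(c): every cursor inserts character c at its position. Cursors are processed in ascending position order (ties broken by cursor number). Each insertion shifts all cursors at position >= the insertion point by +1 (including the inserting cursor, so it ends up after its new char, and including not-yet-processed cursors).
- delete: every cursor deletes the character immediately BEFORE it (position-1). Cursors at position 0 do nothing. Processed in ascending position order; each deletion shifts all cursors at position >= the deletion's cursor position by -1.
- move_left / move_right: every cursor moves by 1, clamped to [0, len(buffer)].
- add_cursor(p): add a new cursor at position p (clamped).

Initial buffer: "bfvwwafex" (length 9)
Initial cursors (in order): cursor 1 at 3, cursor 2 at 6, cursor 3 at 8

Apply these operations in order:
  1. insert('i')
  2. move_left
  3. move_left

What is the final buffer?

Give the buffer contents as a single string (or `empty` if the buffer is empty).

After op 1 (insert('i')): buffer="bfviwwaifeix" (len 12), cursors c1@4 c2@8 c3@11, authorship ...1...2..3.
After op 2 (move_left): buffer="bfviwwaifeix" (len 12), cursors c1@3 c2@7 c3@10, authorship ...1...2..3.
After op 3 (move_left): buffer="bfviwwaifeix" (len 12), cursors c1@2 c2@6 c3@9, authorship ...1...2..3.

Answer: bfviwwaifeix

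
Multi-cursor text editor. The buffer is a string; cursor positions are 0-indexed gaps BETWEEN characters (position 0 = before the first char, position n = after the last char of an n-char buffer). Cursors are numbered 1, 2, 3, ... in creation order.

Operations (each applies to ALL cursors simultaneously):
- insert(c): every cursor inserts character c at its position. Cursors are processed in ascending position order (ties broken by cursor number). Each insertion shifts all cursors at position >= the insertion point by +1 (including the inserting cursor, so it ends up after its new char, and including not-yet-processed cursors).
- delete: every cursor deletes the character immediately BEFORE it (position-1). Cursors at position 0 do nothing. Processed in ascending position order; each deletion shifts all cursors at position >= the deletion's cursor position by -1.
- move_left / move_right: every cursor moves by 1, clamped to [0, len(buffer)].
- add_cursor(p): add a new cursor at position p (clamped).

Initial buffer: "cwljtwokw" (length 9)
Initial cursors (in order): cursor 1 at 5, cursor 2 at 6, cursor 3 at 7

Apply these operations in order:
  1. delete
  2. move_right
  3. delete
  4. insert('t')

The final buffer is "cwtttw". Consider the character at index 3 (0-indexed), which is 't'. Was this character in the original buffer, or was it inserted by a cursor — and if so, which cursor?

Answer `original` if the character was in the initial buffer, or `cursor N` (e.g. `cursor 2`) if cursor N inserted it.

Answer: cursor 2

Derivation:
After op 1 (delete): buffer="cwljkw" (len 6), cursors c1@4 c2@4 c3@4, authorship ......
After op 2 (move_right): buffer="cwljkw" (len 6), cursors c1@5 c2@5 c3@5, authorship ......
After op 3 (delete): buffer="cww" (len 3), cursors c1@2 c2@2 c3@2, authorship ...
After op 4 (insert('t')): buffer="cwtttw" (len 6), cursors c1@5 c2@5 c3@5, authorship ..123.
Authorship (.=original, N=cursor N): . . 1 2 3 .
Index 3: author = 2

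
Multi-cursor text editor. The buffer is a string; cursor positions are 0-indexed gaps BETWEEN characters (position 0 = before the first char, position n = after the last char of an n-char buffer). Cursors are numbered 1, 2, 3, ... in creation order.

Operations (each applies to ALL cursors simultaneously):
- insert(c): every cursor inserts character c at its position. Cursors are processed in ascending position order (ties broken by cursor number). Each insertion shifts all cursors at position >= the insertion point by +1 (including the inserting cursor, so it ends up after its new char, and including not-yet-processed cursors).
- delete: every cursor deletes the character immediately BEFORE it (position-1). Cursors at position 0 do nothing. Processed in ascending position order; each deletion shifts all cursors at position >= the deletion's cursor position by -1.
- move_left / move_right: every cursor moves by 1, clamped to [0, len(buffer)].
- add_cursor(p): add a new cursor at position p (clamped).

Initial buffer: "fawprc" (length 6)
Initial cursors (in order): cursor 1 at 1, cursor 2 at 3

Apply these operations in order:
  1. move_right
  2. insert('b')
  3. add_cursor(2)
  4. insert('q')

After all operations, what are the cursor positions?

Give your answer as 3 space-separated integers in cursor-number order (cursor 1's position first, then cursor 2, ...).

Answer: 5 9 3

Derivation:
After op 1 (move_right): buffer="fawprc" (len 6), cursors c1@2 c2@4, authorship ......
After op 2 (insert('b')): buffer="fabwpbrc" (len 8), cursors c1@3 c2@6, authorship ..1..2..
After op 3 (add_cursor(2)): buffer="fabwpbrc" (len 8), cursors c3@2 c1@3 c2@6, authorship ..1..2..
After op 4 (insert('q')): buffer="faqbqwpbqrc" (len 11), cursors c3@3 c1@5 c2@9, authorship ..311..22..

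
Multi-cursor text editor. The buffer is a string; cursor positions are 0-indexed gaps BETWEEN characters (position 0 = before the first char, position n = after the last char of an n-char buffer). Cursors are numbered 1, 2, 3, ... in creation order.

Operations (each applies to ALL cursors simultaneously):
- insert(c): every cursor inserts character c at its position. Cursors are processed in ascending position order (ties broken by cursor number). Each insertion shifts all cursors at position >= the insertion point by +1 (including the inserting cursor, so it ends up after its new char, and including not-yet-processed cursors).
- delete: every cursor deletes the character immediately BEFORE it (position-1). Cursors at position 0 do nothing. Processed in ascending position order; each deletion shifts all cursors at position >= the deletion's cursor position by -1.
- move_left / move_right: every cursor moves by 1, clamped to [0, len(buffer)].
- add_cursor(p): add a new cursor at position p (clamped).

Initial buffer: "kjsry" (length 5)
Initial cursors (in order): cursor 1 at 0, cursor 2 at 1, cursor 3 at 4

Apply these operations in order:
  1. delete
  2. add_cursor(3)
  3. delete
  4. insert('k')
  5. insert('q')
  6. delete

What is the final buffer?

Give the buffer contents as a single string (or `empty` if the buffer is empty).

After op 1 (delete): buffer="jsy" (len 3), cursors c1@0 c2@0 c3@2, authorship ...
After op 2 (add_cursor(3)): buffer="jsy" (len 3), cursors c1@0 c2@0 c3@2 c4@3, authorship ...
After op 3 (delete): buffer="j" (len 1), cursors c1@0 c2@0 c3@1 c4@1, authorship .
After op 4 (insert('k')): buffer="kkjkk" (len 5), cursors c1@2 c2@2 c3@5 c4@5, authorship 12.34
After op 5 (insert('q')): buffer="kkqqjkkqq" (len 9), cursors c1@4 c2@4 c3@9 c4@9, authorship 1212.3434
After op 6 (delete): buffer="kkjkk" (len 5), cursors c1@2 c2@2 c3@5 c4@5, authorship 12.34

Answer: kkjkk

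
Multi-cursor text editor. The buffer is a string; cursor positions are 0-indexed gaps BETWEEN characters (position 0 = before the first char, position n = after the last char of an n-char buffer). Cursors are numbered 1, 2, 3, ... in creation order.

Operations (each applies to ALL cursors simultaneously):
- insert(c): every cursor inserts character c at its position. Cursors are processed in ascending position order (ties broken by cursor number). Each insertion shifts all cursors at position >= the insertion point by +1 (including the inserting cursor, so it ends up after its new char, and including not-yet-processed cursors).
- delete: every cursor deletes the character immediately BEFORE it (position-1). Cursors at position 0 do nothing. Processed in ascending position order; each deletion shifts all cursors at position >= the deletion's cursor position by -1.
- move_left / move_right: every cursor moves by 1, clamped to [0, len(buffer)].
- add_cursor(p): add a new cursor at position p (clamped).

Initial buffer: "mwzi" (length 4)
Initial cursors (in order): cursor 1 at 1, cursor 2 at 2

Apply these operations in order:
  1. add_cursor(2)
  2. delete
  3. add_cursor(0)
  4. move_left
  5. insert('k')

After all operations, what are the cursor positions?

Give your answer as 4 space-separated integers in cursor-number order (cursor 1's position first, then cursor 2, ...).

After op 1 (add_cursor(2)): buffer="mwzi" (len 4), cursors c1@1 c2@2 c3@2, authorship ....
After op 2 (delete): buffer="zi" (len 2), cursors c1@0 c2@0 c3@0, authorship ..
After op 3 (add_cursor(0)): buffer="zi" (len 2), cursors c1@0 c2@0 c3@0 c4@0, authorship ..
After op 4 (move_left): buffer="zi" (len 2), cursors c1@0 c2@0 c3@0 c4@0, authorship ..
After op 5 (insert('k')): buffer="kkkkzi" (len 6), cursors c1@4 c2@4 c3@4 c4@4, authorship 1234..

Answer: 4 4 4 4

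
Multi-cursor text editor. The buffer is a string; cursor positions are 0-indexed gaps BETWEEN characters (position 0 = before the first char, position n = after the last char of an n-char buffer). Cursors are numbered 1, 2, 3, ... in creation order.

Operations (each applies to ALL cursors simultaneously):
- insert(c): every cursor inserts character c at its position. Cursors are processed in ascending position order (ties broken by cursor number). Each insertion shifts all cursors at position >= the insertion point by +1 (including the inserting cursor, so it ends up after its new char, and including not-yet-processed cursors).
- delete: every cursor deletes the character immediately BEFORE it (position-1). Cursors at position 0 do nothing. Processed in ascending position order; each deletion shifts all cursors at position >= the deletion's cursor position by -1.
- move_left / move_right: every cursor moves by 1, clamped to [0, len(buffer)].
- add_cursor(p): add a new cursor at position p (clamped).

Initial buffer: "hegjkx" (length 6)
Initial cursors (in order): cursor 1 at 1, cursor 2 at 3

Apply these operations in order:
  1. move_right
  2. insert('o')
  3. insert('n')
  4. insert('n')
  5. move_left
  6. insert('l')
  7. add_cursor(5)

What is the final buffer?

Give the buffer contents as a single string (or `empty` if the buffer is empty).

Answer: heonlngjonlnkx

Derivation:
After op 1 (move_right): buffer="hegjkx" (len 6), cursors c1@2 c2@4, authorship ......
After op 2 (insert('o')): buffer="heogjokx" (len 8), cursors c1@3 c2@6, authorship ..1..2..
After op 3 (insert('n')): buffer="heongjonkx" (len 10), cursors c1@4 c2@8, authorship ..11..22..
After op 4 (insert('n')): buffer="heonngjonnkx" (len 12), cursors c1@5 c2@10, authorship ..111..222..
After op 5 (move_left): buffer="heonngjonnkx" (len 12), cursors c1@4 c2@9, authorship ..111..222..
After op 6 (insert('l')): buffer="heonlngjonlnkx" (len 14), cursors c1@5 c2@11, authorship ..1111..2222..
After op 7 (add_cursor(5)): buffer="heonlngjonlnkx" (len 14), cursors c1@5 c3@5 c2@11, authorship ..1111..2222..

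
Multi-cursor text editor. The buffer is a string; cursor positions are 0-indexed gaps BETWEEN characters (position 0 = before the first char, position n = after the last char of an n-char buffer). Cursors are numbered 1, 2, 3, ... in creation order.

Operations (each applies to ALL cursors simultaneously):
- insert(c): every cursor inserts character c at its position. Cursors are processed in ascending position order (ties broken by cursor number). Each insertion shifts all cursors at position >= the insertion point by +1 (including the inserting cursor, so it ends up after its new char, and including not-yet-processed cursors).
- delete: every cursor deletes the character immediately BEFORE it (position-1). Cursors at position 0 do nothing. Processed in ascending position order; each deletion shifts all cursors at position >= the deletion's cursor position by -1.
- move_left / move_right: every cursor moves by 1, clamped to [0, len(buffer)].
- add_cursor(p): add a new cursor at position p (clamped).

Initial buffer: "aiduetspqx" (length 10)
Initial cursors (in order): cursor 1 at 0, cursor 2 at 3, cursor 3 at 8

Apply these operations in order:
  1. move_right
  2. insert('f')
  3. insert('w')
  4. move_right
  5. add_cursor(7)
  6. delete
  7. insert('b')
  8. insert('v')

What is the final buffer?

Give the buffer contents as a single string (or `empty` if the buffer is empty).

After op 1 (move_right): buffer="aiduetspqx" (len 10), cursors c1@1 c2@4 c3@9, authorship ..........
After op 2 (insert('f')): buffer="afidufetspqfx" (len 13), cursors c1@2 c2@6 c3@12, authorship .1...2.....3.
After op 3 (insert('w')): buffer="afwidufwetspqfwx" (len 16), cursors c1@3 c2@8 c3@15, authorship .11...22.....33.
After op 4 (move_right): buffer="afwidufwetspqfwx" (len 16), cursors c1@4 c2@9 c3@16, authorship .11...22.....33.
After op 5 (add_cursor(7)): buffer="afwidufwetspqfwx" (len 16), cursors c1@4 c4@7 c2@9 c3@16, authorship .11...22.....33.
After op 6 (delete): buffer="afwduwtspqfw" (len 12), cursors c1@3 c4@5 c2@6 c3@12, authorship .11..2....33
After op 7 (insert('b')): buffer="afwbdubwbtspqfwb" (len 16), cursors c1@4 c4@7 c2@9 c3@16, authorship .111..422....333
After op 8 (insert('v')): buffer="afwbvdubvwbvtspqfwbv" (len 20), cursors c1@5 c4@9 c2@12 c3@20, authorship .1111..44222....3333

Answer: afwbvdubvwbvtspqfwbv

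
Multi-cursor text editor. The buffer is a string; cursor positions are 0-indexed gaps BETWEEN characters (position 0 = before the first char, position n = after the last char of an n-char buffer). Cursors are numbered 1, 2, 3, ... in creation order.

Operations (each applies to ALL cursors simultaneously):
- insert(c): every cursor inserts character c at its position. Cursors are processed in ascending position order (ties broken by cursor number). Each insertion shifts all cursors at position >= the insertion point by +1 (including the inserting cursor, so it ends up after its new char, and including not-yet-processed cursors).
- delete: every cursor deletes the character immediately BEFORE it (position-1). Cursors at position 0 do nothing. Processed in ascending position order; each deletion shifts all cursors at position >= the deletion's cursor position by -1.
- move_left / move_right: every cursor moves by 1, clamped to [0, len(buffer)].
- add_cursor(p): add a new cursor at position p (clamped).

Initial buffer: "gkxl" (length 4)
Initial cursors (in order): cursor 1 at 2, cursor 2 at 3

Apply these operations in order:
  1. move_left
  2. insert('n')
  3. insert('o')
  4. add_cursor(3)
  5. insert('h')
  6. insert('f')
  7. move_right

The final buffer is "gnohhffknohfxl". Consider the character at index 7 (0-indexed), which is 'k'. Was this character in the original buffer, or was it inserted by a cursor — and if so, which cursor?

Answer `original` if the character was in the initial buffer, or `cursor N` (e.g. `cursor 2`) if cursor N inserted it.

After op 1 (move_left): buffer="gkxl" (len 4), cursors c1@1 c2@2, authorship ....
After op 2 (insert('n')): buffer="gnknxl" (len 6), cursors c1@2 c2@4, authorship .1.2..
After op 3 (insert('o')): buffer="gnoknoxl" (len 8), cursors c1@3 c2@6, authorship .11.22..
After op 4 (add_cursor(3)): buffer="gnoknoxl" (len 8), cursors c1@3 c3@3 c2@6, authorship .11.22..
After op 5 (insert('h')): buffer="gnohhknohxl" (len 11), cursors c1@5 c3@5 c2@9, authorship .1113.222..
After op 6 (insert('f')): buffer="gnohhffknohfxl" (len 14), cursors c1@7 c3@7 c2@12, authorship .111313.2222..
After op 7 (move_right): buffer="gnohhffknohfxl" (len 14), cursors c1@8 c3@8 c2@13, authorship .111313.2222..
Authorship (.=original, N=cursor N): . 1 1 1 3 1 3 . 2 2 2 2 . .
Index 7: author = original

Answer: original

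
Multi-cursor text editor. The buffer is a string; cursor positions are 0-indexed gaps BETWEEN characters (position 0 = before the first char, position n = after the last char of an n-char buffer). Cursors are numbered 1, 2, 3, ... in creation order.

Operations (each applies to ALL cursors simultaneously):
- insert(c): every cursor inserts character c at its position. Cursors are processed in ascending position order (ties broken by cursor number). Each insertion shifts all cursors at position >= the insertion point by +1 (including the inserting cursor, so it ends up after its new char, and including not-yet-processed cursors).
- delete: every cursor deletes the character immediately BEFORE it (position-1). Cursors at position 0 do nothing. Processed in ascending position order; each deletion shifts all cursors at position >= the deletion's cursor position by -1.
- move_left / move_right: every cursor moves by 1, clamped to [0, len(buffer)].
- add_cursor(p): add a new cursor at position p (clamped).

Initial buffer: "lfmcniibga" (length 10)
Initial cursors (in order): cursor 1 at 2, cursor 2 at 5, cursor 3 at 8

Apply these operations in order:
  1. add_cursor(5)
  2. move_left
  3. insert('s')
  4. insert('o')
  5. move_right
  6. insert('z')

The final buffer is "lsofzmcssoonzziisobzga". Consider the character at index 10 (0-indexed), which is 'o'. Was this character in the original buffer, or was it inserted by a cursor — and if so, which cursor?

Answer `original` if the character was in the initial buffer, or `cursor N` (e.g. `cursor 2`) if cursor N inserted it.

After op 1 (add_cursor(5)): buffer="lfmcniibga" (len 10), cursors c1@2 c2@5 c4@5 c3@8, authorship ..........
After op 2 (move_left): buffer="lfmcniibga" (len 10), cursors c1@1 c2@4 c4@4 c3@7, authorship ..........
After op 3 (insert('s')): buffer="lsfmcssniisbga" (len 14), cursors c1@2 c2@7 c4@7 c3@11, authorship .1...24...3...
After op 4 (insert('o')): buffer="lsofmcssooniisobga" (len 18), cursors c1@3 c2@10 c4@10 c3@15, authorship .11...2424...33...
After op 5 (move_right): buffer="lsofmcssooniisobga" (len 18), cursors c1@4 c2@11 c4@11 c3@16, authorship .11...2424...33...
After op 6 (insert('z')): buffer="lsofzmcssoonzziisobzga" (len 22), cursors c1@5 c2@14 c4@14 c3@20, authorship .11.1..2424.24..33.3..
Authorship (.=original, N=cursor N): . 1 1 . 1 . . 2 4 2 4 . 2 4 . . 3 3 . 3 . .
Index 10: author = 4

Answer: cursor 4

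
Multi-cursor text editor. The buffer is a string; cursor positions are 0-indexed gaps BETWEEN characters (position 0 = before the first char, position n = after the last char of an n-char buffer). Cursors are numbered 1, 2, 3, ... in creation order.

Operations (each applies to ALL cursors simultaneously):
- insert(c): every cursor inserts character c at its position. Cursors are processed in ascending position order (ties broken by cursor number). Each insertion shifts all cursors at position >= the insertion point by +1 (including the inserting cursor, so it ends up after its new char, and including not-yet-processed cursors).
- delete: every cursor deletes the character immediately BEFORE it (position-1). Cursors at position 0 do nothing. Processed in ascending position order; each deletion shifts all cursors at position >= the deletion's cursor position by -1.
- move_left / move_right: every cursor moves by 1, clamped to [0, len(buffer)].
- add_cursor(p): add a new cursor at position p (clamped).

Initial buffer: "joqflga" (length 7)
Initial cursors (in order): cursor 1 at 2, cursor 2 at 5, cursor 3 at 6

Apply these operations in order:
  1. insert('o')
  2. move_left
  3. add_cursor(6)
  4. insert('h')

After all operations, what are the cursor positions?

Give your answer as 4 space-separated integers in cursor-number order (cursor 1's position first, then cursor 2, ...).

Answer: 3 9 12 9

Derivation:
After op 1 (insert('o')): buffer="jooqflogoa" (len 10), cursors c1@3 c2@7 c3@9, authorship ..1...2.3.
After op 2 (move_left): buffer="jooqflogoa" (len 10), cursors c1@2 c2@6 c3@8, authorship ..1...2.3.
After op 3 (add_cursor(6)): buffer="jooqflogoa" (len 10), cursors c1@2 c2@6 c4@6 c3@8, authorship ..1...2.3.
After op 4 (insert('h')): buffer="johoqflhhoghoa" (len 14), cursors c1@3 c2@9 c4@9 c3@12, authorship ..11...242.33.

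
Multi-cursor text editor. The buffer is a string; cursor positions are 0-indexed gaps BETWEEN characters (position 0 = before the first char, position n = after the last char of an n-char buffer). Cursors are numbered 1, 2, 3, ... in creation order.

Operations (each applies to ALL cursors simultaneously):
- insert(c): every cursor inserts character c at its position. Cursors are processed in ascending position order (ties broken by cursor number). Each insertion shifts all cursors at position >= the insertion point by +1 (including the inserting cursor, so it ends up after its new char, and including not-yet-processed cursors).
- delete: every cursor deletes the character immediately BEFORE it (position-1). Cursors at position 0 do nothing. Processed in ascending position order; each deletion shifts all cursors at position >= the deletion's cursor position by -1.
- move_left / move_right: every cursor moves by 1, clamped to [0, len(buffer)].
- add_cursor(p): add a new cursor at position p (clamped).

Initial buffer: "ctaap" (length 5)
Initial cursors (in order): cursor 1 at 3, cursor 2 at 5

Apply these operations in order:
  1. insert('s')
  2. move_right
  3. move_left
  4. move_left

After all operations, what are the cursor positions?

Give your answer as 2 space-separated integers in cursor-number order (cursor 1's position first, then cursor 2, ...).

Answer: 3 5

Derivation:
After op 1 (insert('s')): buffer="ctasaps" (len 7), cursors c1@4 c2@7, authorship ...1..2
After op 2 (move_right): buffer="ctasaps" (len 7), cursors c1@5 c2@7, authorship ...1..2
After op 3 (move_left): buffer="ctasaps" (len 7), cursors c1@4 c2@6, authorship ...1..2
After op 4 (move_left): buffer="ctasaps" (len 7), cursors c1@3 c2@5, authorship ...1..2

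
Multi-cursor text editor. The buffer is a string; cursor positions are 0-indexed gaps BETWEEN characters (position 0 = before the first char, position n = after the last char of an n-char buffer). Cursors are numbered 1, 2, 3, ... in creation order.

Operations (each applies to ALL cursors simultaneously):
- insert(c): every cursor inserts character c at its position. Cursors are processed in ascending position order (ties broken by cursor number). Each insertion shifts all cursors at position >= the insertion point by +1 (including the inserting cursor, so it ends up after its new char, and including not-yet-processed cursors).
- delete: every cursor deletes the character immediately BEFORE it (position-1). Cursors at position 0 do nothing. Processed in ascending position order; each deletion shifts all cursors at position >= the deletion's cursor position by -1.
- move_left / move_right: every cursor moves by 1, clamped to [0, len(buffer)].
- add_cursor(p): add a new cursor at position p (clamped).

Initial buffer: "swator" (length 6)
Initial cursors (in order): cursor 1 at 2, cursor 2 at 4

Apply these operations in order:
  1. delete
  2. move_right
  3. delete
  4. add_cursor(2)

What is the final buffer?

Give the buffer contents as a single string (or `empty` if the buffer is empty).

Answer: sr

Derivation:
After op 1 (delete): buffer="saor" (len 4), cursors c1@1 c2@2, authorship ....
After op 2 (move_right): buffer="saor" (len 4), cursors c1@2 c2@3, authorship ....
After op 3 (delete): buffer="sr" (len 2), cursors c1@1 c2@1, authorship ..
After op 4 (add_cursor(2)): buffer="sr" (len 2), cursors c1@1 c2@1 c3@2, authorship ..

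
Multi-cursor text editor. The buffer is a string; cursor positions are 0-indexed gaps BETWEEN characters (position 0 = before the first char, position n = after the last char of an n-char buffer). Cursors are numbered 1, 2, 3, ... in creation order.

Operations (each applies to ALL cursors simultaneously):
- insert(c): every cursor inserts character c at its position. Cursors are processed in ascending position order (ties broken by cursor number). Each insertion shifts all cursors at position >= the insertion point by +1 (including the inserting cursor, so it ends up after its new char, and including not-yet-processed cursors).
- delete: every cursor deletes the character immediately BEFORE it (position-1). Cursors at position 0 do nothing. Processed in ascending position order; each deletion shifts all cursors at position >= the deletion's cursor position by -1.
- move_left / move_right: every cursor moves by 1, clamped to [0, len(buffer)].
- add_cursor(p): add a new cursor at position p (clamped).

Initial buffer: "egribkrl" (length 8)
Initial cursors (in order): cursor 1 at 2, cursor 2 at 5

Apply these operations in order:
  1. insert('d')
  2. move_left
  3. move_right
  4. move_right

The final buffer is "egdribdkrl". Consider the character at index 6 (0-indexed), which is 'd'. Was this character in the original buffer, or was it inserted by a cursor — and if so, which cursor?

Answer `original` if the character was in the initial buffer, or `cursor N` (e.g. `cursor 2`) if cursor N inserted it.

Answer: cursor 2

Derivation:
After op 1 (insert('d')): buffer="egdribdkrl" (len 10), cursors c1@3 c2@7, authorship ..1...2...
After op 2 (move_left): buffer="egdribdkrl" (len 10), cursors c1@2 c2@6, authorship ..1...2...
After op 3 (move_right): buffer="egdribdkrl" (len 10), cursors c1@3 c2@7, authorship ..1...2...
After op 4 (move_right): buffer="egdribdkrl" (len 10), cursors c1@4 c2@8, authorship ..1...2...
Authorship (.=original, N=cursor N): . . 1 . . . 2 . . .
Index 6: author = 2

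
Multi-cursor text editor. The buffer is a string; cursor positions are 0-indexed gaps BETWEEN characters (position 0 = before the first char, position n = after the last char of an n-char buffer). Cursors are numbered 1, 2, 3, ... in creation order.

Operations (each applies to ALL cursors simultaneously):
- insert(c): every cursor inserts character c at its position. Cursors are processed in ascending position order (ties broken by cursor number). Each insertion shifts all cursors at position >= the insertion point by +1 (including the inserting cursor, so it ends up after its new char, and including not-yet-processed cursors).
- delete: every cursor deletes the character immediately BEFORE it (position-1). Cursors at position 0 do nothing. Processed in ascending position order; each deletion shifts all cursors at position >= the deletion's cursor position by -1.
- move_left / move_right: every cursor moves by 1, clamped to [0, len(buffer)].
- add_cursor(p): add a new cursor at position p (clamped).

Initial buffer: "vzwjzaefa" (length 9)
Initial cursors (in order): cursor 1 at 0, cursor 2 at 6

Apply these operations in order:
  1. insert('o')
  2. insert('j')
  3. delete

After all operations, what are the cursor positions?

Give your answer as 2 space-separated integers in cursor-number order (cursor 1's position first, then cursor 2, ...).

Answer: 1 8

Derivation:
After op 1 (insert('o')): buffer="ovzwjzaoefa" (len 11), cursors c1@1 c2@8, authorship 1......2...
After op 2 (insert('j')): buffer="ojvzwjzaojefa" (len 13), cursors c1@2 c2@10, authorship 11......22...
After op 3 (delete): buffer="ovzwjzaoefa" (len 11), cursors c1@1 c2@8, authorship 1......2...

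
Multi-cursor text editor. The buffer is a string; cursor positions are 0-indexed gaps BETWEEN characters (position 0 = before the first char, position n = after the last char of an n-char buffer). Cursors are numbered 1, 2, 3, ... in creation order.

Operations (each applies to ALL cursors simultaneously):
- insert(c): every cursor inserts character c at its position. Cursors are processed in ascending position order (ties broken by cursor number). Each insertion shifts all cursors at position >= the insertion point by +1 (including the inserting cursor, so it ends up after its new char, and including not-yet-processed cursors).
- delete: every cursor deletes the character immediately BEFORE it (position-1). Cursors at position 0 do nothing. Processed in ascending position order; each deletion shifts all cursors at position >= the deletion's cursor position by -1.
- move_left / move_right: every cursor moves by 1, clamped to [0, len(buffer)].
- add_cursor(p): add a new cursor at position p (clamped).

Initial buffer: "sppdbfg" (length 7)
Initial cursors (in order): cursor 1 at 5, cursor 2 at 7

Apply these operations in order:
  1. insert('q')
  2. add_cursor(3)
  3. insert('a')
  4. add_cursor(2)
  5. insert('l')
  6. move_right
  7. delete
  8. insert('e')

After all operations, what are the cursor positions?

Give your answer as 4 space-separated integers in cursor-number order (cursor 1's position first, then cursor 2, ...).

Answer: 12 16 7 4

Derivation:
After op 1 (insert('q')): buffer="sppdbqfgq" (len 9), cursors c1@6 c2@9, authorship .....1..2
After op 2 (add_cursor(3)): buffer="sppdbqfgq" (len 9), cursors c3@3 c1@6 c2@9, authorship .....1..2
After op 3 (insert('a')): buffer="sppadbqafgqa" (len 12), cursors c3@4 c1@8 c2@12, authorship ...3..11..22
After op 4 (add_cursor(2)): buffer="sppadbqafgqa" (len 12), cursors c4@2 c3@4 c1@8 c2@12, authorship ...3..11..22
After op 5 (insert('l')): buffer="splpaldbqalfgqal" (len 16), cursors c4@3 c3@6 c1@11 c2@16, authorship ..4.33..111..222
After op 6 (move_right): buffer="splpaldbqalfgqal" (len 16), cursors c4@4 c3@7 c1@12 c2@16, authorship ..4.33..111..222
After op 7 (delete): buffer="splalbqalgqa" (len 12), cursors c4@3 c3@5 c1@9 c2@12, authorship ..433.111.22
After op 8 (insert('e')): buffer="splealebqalegqae" (len 16), cursors c4@4 c3@7 c1@12 c2@16, authorship ..44333.1111.222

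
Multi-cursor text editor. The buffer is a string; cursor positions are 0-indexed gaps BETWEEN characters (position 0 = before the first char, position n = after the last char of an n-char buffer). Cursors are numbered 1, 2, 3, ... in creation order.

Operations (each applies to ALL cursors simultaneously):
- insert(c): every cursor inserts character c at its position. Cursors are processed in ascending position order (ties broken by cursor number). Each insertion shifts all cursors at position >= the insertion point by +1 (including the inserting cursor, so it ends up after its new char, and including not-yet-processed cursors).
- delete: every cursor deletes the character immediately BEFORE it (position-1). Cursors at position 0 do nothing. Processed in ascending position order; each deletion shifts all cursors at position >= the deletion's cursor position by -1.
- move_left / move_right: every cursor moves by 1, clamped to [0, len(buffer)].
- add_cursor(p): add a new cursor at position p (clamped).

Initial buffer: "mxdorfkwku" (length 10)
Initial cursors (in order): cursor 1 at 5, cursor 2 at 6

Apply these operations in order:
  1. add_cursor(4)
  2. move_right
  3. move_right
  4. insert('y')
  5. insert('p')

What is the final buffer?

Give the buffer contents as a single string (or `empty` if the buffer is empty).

Answer: mxdorfypkypwypku

Derivation:
After op 1 (add_cursor(4)): buffer="mxdorfkwku" (len 10), cursors c3@4 c1@5 c2@6, authorship ..........
After op 2 (move_right): buffer="mxdorfkwku" (len 10), cursors c3@5 c1@6 c2@7, authorship ..........
After op 3 (move_right): buffer="mxdorfkwku" (len 10), cursors c3@6 c1@7 c2@8, authorship ..........
After op 4 (insert('y')): buffer="mxdorfykywyku" (len 13), cursors c3@7 c1@9 c2@11, authorship ......3.1.2..
After op 5 (insert('p')): buffer="mxdorfypkypwypku" (len 16), cursors c3@8 c1@11 c2@14, authorship ......33.11.22..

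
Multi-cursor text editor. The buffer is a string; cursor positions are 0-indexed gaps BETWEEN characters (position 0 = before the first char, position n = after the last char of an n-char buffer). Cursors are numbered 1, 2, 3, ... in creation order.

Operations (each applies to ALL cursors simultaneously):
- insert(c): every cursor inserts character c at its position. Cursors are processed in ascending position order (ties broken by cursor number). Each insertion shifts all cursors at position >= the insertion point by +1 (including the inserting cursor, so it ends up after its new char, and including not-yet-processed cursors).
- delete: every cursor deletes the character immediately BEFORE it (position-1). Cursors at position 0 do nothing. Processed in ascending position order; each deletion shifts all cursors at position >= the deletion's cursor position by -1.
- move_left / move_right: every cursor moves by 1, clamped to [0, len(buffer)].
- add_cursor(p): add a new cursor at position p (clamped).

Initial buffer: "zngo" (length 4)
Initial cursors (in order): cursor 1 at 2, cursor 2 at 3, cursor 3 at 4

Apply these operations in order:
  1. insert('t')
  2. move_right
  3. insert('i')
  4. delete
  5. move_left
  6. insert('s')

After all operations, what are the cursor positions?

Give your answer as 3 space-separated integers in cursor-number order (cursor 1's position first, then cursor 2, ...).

After op 1 (insert('t')): buffer="zntgtot" (len 7), cursors c1@3 c2@5 c3@7, authorship ..1.2.3
After op 2 (move_right): buffer="zntgtot" (len 7), cursors c1@4 c2@6 c3@7, authorship ..1.2.3
After op 3 (insert('i')): buffer="zntgitoiti" (len 10), cursors c1@5 c2@8 c3@10, authorship ..1.12.233
After op 4 (delete): buffer="zntgtot" (len 7), cursors c1@4 c2@6 c3@7, authorship ..1.2.3
After op 5 (move_left): buffer="zntgtot" (len 7), cursors c1@3 c2@5 c3@6, authorship ..1.2.3
After op 6 (insert('s')): buffer="zntsgtsost" (len 10), cursors c1@4 c2@7 c3@9, authorship ..11.22.33

Answer: 4 7 9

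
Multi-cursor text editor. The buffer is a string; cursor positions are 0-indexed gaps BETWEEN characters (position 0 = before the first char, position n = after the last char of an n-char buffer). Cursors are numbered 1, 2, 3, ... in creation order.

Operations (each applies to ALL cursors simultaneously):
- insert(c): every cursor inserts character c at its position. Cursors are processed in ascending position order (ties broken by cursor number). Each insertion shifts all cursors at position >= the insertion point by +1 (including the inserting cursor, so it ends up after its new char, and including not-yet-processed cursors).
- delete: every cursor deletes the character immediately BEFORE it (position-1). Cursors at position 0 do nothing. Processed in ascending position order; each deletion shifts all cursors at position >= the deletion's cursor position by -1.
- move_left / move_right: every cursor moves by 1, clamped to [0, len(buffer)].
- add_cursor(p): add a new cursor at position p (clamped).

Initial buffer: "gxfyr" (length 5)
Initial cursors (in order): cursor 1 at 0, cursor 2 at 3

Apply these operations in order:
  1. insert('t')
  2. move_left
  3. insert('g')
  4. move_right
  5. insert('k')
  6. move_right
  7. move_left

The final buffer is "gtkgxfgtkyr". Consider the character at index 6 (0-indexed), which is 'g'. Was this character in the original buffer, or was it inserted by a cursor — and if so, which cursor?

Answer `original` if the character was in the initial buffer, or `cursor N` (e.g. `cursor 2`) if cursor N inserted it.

After op 1 (insert('t')): buffer="tgxftyr" (len 7), cursors c1@1 c2@5, authorship 1...2..
After op 2 (move_left): buffer="tgxftyr" (len 7), cursors c1@0 c2@4, authorship 1...2..
After op 3 (insert('g')): buffer="gtgxfgtyr" (len 9), cursors c1@1 c2@6, authorship 11...22..
After op 4 (move_right): buffer="gtgxfgtyr" (len 9), cursors c1@2 c2@7, authorship 11...22..
After op 5 (insert('k')): buffer="gtkgxfgtkyr" (len 11), cursors c1@3 c2@9, authorship 111...222..
After op 6 (move_right): buffer="gtkgxfgtkyr" (len 11), cursors c1@4 c2@10, authorship 111...222..
After op 7 (move_left): buffer="gtkgxfgtkyr" (len 11), cursors c1@3 c2@9, authorship 111...222..
Authorship (.=original, N=cursor N): 1 1 1 . . . 2 2 2 . .
Index 6: author = 2

Answer: cursor 2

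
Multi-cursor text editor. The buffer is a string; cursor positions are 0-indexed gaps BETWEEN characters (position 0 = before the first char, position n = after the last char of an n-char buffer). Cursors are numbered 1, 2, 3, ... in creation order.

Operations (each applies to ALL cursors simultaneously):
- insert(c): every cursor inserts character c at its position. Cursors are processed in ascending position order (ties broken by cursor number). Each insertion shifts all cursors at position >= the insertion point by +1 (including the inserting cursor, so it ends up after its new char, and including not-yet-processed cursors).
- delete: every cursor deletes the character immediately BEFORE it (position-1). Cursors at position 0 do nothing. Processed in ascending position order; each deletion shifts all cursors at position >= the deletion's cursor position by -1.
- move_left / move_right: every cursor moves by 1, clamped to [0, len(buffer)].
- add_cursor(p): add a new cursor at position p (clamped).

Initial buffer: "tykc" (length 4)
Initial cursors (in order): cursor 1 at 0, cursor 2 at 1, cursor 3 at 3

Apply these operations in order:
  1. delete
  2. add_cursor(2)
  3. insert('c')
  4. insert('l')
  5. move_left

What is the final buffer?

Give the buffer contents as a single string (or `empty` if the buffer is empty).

Answer: ccllyclccl

Derivation:
After op 1 (delete): buffer="yc" (len 2), cursors c1@0 c2@0 c3@1, authorship ..
After op 2 (add_cursor(2)): buffer="yc" (len 2), cursors c1@0 c2@0 c3@1 c4@2, authorship ..
After op 3 (insert('c')): buffer="ccyccc" (len 6), cursors c1@2 c2@2 c3@4 c4@6, authorship 12.3.4
After op 4 (insert('l')): buffer="ccllyclccl" (len 10), cursors c1@4 c2@4 c3@7 c4@10, authorship 1212.33.44
After op 5 (move_left): buffer="ccllyclccl" (len 10), cursors c1@3 c2@3 c3@6 c4@9, authorship 1212.33.44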